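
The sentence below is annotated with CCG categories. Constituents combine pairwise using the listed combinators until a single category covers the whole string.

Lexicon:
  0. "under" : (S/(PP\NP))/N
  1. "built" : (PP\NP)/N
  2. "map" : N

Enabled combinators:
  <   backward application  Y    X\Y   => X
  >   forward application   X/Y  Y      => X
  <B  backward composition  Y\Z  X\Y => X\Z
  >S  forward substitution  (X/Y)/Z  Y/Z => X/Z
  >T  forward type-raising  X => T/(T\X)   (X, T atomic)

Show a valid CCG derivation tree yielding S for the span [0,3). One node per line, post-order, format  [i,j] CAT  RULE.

[0,3] S   >
  [0,2] S/N   >S
    [0,1] "under" : (S/(PP\NP))/N
    [1,2] "built" : (PP\NP)/N
  [2,3] "map" : N

[0,1] (S/(PP\NP))/N  lex  "under"
[1,2] (PP\NP)/N  lex  "built"
[0,2] S/N  >S  k=1
[2,3] N  lex  "map"
[0,3] S  >  k=2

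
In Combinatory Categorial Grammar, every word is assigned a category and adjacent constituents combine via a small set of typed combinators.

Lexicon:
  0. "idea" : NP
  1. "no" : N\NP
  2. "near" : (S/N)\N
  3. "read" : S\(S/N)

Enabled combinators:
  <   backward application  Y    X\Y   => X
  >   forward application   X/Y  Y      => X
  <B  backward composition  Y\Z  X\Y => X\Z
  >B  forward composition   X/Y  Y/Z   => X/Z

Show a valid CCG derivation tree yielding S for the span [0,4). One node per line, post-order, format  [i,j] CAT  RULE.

[0,4] S   <
  [0,1] "idea" : NP
  [1,4] S\NP   <B
    [1,2] "no" : N\NP
    [2,4] S\N   <B
      [2,3] "near" : (S/N)\N
      [3,4] "read" : S\(S/N)

[0,1] NP  lex  "idea"
[1,2] N\NP  lex  "no"
[2,3] (S/N)\N  lex  "near"
[3,4] S\(S/N)  lex  "read"
[2,4] S\N  <B  k=3
[1,4] S\NP  <B  k=2
[0,4] S  <  k=1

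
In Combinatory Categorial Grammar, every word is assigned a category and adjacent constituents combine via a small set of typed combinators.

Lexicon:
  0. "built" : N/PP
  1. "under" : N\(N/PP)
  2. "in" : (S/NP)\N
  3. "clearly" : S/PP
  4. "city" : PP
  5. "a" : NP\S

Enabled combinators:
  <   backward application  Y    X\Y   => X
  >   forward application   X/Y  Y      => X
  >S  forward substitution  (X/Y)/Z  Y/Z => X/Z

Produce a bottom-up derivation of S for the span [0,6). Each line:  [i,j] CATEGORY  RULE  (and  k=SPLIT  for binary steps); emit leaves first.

[0,6] S   >
  [0,3] S/NP   <
    [0,2] N   <
      [0,1] "built" : N/PP
      [1,2] "under" : N\(N/PP)
    [2,3] "in" : (S/NP)\N
  [3,6] NP   <
    [3,5] S   >
      [3,4] "clearly" : S/PP
      [4,5] "city" : PP
    [5,6] "a" : NP\S

[0,1] N/PP  lex  "built"
[1,2] N\(N/PP)  lex  "under"
[0,2] N  <  k=1
[2,3] (S/NP)\N  lex  "in"
[0,3] S/NP  <  k=2
[3,4] S/PP  lex  "clearly"
[4,5] PP  lex  "city"
[3,5] S  >  k=4
[5,6] NP\S  lex  "a"
[3,6] NP  <  k=5
[0,6] S  >  k=3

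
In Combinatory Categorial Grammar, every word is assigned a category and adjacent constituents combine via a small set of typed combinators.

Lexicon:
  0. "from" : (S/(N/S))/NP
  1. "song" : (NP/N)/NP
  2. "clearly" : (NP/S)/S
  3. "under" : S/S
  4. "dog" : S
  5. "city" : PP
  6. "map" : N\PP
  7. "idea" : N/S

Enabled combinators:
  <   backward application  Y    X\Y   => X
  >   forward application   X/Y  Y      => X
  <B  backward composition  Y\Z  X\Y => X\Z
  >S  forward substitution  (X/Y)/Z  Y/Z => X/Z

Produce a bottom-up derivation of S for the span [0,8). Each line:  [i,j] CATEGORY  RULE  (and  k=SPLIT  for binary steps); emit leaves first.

[0,8] S   >
  [0,7] S/(N/S)   >
    [0,1] "from" : (S/(N/S))/NP
    [1,7] NP   >
      [1,5] NP/N   >
        [1,2] "song" : (NP/N)/NP
        [2,5] NP   >
          [2,4] NP/S   >S
            [2,3] "clearly" : (NP/S)/S
            [3,4] "under" : S/S
          [4,5] "dog" : S
      [5,7] N   <
        [5,6] "city" : PP
        [6,7] "map" : N\PP
  [7,8] "idea" : N/S

[0,1] (S/(N/S))/NP  lex  "from"
[1,2] (NP/N)/NP  lex  "song"
[2,3] (NP/S)/S  lex  "clearly"
[3,4] S/S  lex  "under"
[2,4] NP/S  >S  k=3
[4,5] S  lex  "dog"
[2,5] NP  >  k=4
[1,5] NP/N  >  k=2
[5,6] PP  lex  "city"
[6,7] N\PP  lex  "map"
[5,7] N  <  k=6
[1,7] NP  >  k=5
[0,7] S/(N/S)  >  k=1
[7,8] N/S  lex  "idea"
[0,8] S  >  k=7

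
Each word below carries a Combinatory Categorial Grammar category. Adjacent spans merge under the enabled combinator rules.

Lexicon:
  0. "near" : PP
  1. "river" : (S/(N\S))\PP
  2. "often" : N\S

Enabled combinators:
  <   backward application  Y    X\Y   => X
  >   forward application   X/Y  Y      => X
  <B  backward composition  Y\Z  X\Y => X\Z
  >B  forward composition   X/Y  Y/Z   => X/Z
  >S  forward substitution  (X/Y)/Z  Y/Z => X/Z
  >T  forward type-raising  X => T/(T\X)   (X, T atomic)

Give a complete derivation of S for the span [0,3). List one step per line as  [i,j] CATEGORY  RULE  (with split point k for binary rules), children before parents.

[0,3] S   >
  [0,2] S/(N\S)   <
    [0,1] "near" : PP
    [1,2] "river" : (S/(N\S))\PP
  [2,3] "often" : N\S

[0,1] PP  lex  "near"
[1,2] (S/(N\S))\PP  lex  "river"
[0,2] S/(N\S)  <  k=1
[2,3] N\S  lex  "often"
[0,3] S  >  k=2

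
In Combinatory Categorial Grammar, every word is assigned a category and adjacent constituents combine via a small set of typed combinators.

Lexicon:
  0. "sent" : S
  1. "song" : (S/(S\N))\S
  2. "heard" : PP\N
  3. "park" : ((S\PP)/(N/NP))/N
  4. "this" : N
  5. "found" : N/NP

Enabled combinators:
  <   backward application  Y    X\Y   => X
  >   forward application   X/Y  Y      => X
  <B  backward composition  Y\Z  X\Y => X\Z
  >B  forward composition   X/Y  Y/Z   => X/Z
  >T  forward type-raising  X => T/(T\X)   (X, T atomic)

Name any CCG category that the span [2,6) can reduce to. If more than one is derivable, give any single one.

[0,6] S   >
  [0,2] S/(S\N)   <
    [0,1] "sent" : S
    [1,2] "song" : (S/(S\N))\S
  [2,6] S\N   <B
    [2,3] "heard" : PP\N
    [3,6] S\PP   >
      [3,5] (S\PP)/(N/NP)   >
        [3,4] "park" : ((S\PP)/(N/NP))/N
        [4,5] "this" : N
      [5,6] "found" : N/NP

S\N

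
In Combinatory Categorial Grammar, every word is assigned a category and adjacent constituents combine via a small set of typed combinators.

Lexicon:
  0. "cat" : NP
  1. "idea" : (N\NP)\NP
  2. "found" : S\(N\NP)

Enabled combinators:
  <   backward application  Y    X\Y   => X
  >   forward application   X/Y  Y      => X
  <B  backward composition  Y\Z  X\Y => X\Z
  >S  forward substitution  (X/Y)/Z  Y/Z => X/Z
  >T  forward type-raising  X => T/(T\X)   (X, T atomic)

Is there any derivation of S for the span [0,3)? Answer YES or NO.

[0,3] S   <
  [0,2] N\NP   <
    [0,1] "cat" : NP
    [1,2] "idea" : (N\NP)\NP
  [2,3] "found" : S\(N\NP)

YES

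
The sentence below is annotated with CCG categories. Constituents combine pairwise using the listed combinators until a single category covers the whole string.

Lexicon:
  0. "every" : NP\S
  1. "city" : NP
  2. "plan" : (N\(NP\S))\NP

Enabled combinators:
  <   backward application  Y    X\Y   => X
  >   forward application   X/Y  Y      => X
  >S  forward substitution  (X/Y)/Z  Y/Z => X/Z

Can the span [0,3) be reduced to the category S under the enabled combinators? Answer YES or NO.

NP\S NP (N\(NP\S))\NP
CKY chart[0,3] = {N}; S ∉ chart

NO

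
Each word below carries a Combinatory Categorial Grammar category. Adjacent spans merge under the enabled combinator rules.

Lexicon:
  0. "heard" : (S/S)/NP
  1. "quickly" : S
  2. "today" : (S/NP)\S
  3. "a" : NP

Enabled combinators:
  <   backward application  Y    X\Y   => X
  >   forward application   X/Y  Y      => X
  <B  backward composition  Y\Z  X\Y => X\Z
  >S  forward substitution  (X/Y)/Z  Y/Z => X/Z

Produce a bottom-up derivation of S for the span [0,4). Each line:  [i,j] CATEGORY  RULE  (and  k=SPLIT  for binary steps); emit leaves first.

[0,1] (S/S)/NP  lex  "heard"
[1,2] S  lex  "quickly"
[2,3] (S/NP)\S  lex  "today"
[1,3] S/NP  <  k=2
[0,3] S/NP  >S  k=1
[3,4] NP  lex  "a"
[0,4] S  >  k=3

[0,4] S   >
  [0,3] S/NP   >S
    [0,1] "heard" : (S/S)/NP
    [1,3] S/NP   <
      [1,2] "quickly" : S
      [2,3] "today" : (S/NP)\S
  [3,4] "a" : NP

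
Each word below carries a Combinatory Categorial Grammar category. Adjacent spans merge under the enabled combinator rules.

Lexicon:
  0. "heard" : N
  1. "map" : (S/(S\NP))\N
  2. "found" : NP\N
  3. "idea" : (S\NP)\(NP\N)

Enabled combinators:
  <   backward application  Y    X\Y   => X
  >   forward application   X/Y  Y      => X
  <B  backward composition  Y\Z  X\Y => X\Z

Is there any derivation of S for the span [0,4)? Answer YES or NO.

[0,4] S   >
  [0,2] S/(S\NP)   <
    [0,1] "heard" : N
    [1,2] "map" : (S/(S\NP))\N
  [2,4] S\NP   <
    [2,3] "found" : NP\N
    [3,4] "idea" : (S\NP)\(NP\N)

YES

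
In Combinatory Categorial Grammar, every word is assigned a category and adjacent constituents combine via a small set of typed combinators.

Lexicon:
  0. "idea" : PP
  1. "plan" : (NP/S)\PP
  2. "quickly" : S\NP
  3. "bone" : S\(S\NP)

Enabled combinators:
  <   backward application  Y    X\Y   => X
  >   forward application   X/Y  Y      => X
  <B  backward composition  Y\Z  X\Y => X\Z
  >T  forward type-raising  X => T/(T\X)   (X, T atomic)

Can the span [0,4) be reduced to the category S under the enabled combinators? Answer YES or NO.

PP (NP/S)\PP S\NP S\(S\NP)
CKY chart[0,4] = {N/(N\NP), NP, NP/(NP\NP), PP/(PP\NP), S/(S\NP)}; S ∉ chart

NO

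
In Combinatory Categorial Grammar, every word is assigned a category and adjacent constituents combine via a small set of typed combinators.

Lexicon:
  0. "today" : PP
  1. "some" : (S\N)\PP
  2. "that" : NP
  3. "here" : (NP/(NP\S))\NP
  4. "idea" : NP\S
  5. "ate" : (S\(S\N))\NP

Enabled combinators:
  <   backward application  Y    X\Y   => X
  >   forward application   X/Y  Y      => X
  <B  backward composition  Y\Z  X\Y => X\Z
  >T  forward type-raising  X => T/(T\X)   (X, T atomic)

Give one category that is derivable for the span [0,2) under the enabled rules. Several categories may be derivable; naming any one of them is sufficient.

[0,6] S   <
  [0,2] S\N   <
    [0,1] "today" : PP
    [1,2] "some" : (S\N)\PP
  [2,6] S\(S\N)   <
    [2,5] NP   >
      [2,4] NP/(NP\S)   <
        [2,3] "that" : NP
        [3,4] "here" : (NP/(NP\S))\NP
      [4,5] "idea" : NP\S
    [5,6] "ate" : (S\(S\N))\NP

S\N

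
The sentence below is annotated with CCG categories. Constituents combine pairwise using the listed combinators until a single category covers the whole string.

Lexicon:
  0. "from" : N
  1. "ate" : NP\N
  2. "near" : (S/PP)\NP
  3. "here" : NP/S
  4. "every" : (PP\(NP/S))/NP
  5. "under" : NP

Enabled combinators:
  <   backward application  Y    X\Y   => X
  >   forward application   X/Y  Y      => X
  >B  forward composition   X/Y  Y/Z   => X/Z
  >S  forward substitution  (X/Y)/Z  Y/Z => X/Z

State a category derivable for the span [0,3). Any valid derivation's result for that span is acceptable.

S/PP

[0,6] S   >
  [0,3] S/PP   <
    [0,2] NP   <
      [0,1] "from" : N
      [1,2] "ate" : NP\N
    [2,3] "near" : (S/PP)\NP
  [3,6] PP   <
    [3,4] "here" : NP/S
    [4,6] PP\(NP/S)   >
      [4,5] "every" : (PP\(NP/S))/NP
      [5,6] "under" : NP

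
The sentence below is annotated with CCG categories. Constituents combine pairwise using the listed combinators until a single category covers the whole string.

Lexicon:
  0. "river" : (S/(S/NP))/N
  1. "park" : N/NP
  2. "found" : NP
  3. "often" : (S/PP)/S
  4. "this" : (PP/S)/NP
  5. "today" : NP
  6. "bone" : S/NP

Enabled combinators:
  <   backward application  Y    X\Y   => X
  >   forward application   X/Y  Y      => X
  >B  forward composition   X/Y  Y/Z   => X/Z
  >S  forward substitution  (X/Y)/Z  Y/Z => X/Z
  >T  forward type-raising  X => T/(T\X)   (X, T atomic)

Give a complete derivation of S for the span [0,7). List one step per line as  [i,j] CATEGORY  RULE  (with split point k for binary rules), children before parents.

[0,1] (S/(S/NP))/N  lex  "river"
[1,2] N/NP  lex  "park"
[2,3] NP  lex  "found"
[1,3] N  >  k=2
[0,3] S/(S/NP)  >  k=1
[3,4] (S/PP)/S  lex  "often"
[4,5] (PP/S)/NP  lex  "this"
[5,6] NP  lex  "today"
[4,6] PP/S  >  k=5
[3,6] S/S  >S  k=4
[6,7] S/NP  lex  "bone"
[3,7] S/NP  >B  k=6
[0,7] S  >  k=3

[0,7] S   >
  [0,3] S/(S/NP)   >
    [0,1] "river" : (S/(S/NP))/N
    [1,3] N   >
      [1,2] "park" : N/NP
      [2,3] "found" : NP
  [3,7] S/NP   >B
    [3,6] S/S   >S
      [3,4] "often" : (S/PP)/S
      [4,6] PP/S   >
        [4,5] "this" : (PP/S)/NP
        [5,6] "today" : NP
    [6,7] "bone" : S/NP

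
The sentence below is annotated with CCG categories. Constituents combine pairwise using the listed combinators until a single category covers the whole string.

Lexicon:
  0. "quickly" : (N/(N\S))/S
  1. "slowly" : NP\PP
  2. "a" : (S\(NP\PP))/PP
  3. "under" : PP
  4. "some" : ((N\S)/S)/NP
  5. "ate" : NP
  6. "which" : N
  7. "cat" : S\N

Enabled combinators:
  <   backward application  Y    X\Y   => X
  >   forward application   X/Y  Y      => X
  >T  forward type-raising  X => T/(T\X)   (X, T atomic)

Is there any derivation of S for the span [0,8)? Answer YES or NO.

NO

(N/(N\S))/S NP\PP (S\(NP\PP))/PP PP ((N\S)/S)/NP NP N S\N
CKY chart[0,8] = {N, N/(N\N), NP/(NP\N), PP/(PP\N), S/(S\N)}; S ∉ chart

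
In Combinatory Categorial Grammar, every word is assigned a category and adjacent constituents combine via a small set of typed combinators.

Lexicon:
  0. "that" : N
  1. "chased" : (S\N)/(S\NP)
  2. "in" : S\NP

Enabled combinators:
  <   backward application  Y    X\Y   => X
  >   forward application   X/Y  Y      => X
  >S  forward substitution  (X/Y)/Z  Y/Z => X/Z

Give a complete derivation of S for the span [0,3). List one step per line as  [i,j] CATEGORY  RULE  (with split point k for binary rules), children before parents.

[0,3] S   <
  [0,1] "that" : N
  [1,3] S\N   >
    [1,2] "chased" : (S\N)/(S\NP)
    [2,3] "in" : S\NP

[0,1] N  lex  "that"
[1,2] (S\N)/(S\NP)  lex  "chased"
[2,3] S\NP  lex  "in"
[1,3] S\N  >  k=2
[0,3] S  <  k=1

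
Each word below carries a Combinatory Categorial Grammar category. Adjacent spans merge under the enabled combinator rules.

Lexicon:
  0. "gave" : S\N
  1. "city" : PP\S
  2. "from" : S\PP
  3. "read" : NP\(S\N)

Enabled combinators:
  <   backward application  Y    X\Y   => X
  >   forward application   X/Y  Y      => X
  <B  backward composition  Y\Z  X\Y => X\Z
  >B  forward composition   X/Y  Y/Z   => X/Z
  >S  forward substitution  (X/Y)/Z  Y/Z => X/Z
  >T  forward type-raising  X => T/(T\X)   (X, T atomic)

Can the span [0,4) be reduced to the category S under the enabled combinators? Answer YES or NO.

S\N PP\S S\PP NP\(S\N)
CKY chart[0,4] = {N/(N\NP), NP, NP/(NP\NP), PP/(PP\NP), S/(S\NP)}; S ∉ chart

NO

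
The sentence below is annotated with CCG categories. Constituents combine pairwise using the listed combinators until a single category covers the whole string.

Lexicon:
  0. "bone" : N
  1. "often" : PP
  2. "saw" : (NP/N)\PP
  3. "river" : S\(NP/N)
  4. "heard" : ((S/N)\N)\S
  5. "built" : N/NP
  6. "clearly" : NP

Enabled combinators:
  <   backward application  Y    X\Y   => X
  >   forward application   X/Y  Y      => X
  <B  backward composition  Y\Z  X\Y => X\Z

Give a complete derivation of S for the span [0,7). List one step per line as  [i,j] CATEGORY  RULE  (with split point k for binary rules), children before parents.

[0,7] S   >
  [0,5] S/N   <
    [0,1] "bone" : N
    [1,5] (S/N)\N   <
      [1,4] S   <
        [1,3] NP/N   <
          [1,2] "often" : PP
          [2,3] "saw" : (NP/N)\PP
        [3,4] "river" : S\(NP/N)
      [4,5] "heard" : ((S/N)\N)\S
  [5,7] N   >
    [5,6] "built" : N/NP
    [6,7] "clearly" : NP

[0,1] N  lex  "bone"
[1,2] PP  lex  "often"
[2,3] (NP/N)\PP  lex  "saw"
[1,3] NP/N  <  k=2
[3,4] S\(NP/N)  lex  "river"
[1,4] S  <  k=3
[4,5] ((S/N)\N)\S  lex  "heard"
[1,5] (S/N)\N  <  k=4
[0,5] S/N  <  k=1
[5,6] N/NP  lex  "built"
[6,7] NP  lex  "clearly"
[5,7] N  >  k=6
[0,7] S  >  k=5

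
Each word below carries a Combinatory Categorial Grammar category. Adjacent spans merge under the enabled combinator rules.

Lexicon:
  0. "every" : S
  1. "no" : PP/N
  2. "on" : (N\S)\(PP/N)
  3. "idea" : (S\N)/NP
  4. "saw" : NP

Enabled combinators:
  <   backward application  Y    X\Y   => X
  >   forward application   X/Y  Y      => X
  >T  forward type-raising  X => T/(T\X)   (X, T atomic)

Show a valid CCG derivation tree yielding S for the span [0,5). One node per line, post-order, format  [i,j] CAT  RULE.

[0,1] S  lex  "every"
[0,1] N/(N\S)  >T
[1,2] PP/N  lex  "no"
[2,3] (N\S)\(PP/N)  lex  "on"
[1,3] N\S  <  k=2
[0,3] N  >  k=1
[3,4] (S\N)/NP  lex  "idea"
[4,5] NP  lex  "saw"
[3,5] S\N  >  k=4
[0,5] S  <  k=3

[0,5] S   <
  [0,3] N   >
    [0,1] N/(N\S)   >T
      [0,1] "every" : S
    [1,3] N\S   <
      [1,2] "no" : PP/N
      [2,3] "on" : (N\S)\(PP/N)
  [3,5] S\N   >
    [3,4] "idea" : (S\N)/NP
    [4,5] "saw" : NP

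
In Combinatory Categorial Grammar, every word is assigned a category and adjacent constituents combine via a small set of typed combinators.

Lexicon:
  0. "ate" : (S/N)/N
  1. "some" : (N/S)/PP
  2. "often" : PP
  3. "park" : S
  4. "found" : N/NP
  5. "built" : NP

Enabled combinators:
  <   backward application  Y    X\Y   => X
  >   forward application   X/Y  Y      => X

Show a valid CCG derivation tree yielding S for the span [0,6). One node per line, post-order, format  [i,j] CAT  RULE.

[0,6] S   >
  [0,4] S/N   >
    [0,1] "ate" : (S/N)/N
    [1,4] N   >
      [1,3] N/S   >
        [1,2] "some" : (N/S)/PP
        [2,3] "often" : PP
      [3,4] "park" : S
  [4,6] N   >
    [4,5] "found" : N/NP
    [5,6] "built" : NP

[0,1] (S/N)/N  lex  "ate"
[1,2] (N/S)/PP  lex  "some"
[2,3] PP  lex  "often"
[1,3] N/S  >  k=2
[3,4] S  lex  "park"
[1,4] N  >  k=3
[0,4] S/N  >  k=1
[4,5] N/NP  lex  "found"
[5,6] NP  lex  "built"
[4,6] N  >  k=5
[0,6] S  >  k=4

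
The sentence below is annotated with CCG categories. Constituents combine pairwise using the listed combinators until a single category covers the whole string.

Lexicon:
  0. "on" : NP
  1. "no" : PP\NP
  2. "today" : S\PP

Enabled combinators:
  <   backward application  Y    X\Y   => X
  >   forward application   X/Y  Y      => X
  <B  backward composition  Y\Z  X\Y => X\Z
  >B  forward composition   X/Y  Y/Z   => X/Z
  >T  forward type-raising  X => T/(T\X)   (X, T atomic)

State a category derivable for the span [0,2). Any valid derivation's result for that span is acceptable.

PP

[0,3] S   <
  [0,2] PP   <
    [0,1] "on" : NP
    [1,2] "no" : PP\NP
  [2,3] "today" : S\PP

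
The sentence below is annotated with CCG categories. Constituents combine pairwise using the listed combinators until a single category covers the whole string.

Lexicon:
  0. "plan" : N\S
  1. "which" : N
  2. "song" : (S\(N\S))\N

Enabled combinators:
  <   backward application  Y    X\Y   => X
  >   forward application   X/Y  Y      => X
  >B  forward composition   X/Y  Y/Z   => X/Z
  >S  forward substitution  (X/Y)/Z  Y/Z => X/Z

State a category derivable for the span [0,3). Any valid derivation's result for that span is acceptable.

S

[0,3] S   <
  [0,1] "plan" : N\S
  [1,3] S\(N\S)   <
    [1,2] "which" : N
    [2,3] "song" : (S\(N\S))\N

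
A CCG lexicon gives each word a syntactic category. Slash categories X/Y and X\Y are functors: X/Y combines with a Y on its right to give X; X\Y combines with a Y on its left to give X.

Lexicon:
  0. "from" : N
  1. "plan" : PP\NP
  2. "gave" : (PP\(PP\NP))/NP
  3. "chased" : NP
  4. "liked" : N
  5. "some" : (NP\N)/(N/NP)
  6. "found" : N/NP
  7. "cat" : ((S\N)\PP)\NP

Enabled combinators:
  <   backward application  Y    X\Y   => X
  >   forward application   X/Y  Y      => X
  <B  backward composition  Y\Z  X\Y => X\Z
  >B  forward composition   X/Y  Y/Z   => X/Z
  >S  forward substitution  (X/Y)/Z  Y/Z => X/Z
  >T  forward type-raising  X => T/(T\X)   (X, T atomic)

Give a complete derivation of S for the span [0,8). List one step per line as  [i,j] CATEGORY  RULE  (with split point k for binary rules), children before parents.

[0,1] N  lex  "from"
[1,2] PP\NP  lex  "plan"
[2,3] (PP\(PP\NP))/NP  lex  "gave"
[3,4] NP  lex  "chased"
[2,4] PP\(PP\NP)  >  k=3
[1,4] PP  <  k=2
[4,5] N  lex  "liked"
[5,6] (NP\N)/(N/NP)  lex  "some"
[6,7] N/NP  lex  "found"
[5,7] NP\N  >  k=6
[4,7] NP  <  k=5
[7,8] ((S\N)\PP)\NP  lex  "cat"
[4,8] (S\N)\PP  <  k=7
[1,8] S\N  <  k=4
[0,8] S  <  k=1

[0,8] S   <
  [0,1] "from" : N
  [1,8] S\N   <
    [1,4] PP   <
      [1,2] "plan" : PP\NP
      [2,4] PP\(PP\NP)   >
        [2,3] "gave" : (PP\(PP\NP))/NP
        [3,4] "chased" : NP
    [4,8] (S\N)\PP   <
      [4,7] NP   <
        [4,5] "liked" : N
        [5,7] NP\N   >
          [5,6] "some" : (NP\N)/(N/NP)
          [6,7] "found" : N/NP
      [7,8] "cat" : ((S\N)\PP)\NP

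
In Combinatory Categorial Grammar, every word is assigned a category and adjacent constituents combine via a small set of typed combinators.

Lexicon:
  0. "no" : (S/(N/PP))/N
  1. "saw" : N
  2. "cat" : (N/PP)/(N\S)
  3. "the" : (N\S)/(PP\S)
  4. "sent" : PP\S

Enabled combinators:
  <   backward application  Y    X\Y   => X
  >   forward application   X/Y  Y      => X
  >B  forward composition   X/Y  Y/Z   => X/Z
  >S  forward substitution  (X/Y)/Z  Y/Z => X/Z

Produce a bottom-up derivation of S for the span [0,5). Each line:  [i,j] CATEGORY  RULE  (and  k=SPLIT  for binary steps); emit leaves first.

[0,5] S   >
  [0,2] S/(N/PP)   >
    [0,1] "no" : (S/(N/PP))/N
    [1,2] "saw" : N
  [2,5] N/PP   >
    [2,3] "cat" : (N/PP)/(N\S)
    [3,5] N\S   >
      [3,4] "the" : (N\S)/(PP\S)
      [4,5] "sent" : PP\S

[0,1] (S/(N/PP))/N  lex  "no"
[1,2] N  lex  "saw"
[0,2] S/(N/PP)  >  k=1
[2,3] (N/PP)/(N\S)  lex  "cat"
[3,4] (N\S)/(PP\S)  lex  "the"
[4,5] PP\S  lex  "sent"
[3,5] N\S  >  k=4
[2,5] N/PP  >  k=3
[0,5] S  >  k=2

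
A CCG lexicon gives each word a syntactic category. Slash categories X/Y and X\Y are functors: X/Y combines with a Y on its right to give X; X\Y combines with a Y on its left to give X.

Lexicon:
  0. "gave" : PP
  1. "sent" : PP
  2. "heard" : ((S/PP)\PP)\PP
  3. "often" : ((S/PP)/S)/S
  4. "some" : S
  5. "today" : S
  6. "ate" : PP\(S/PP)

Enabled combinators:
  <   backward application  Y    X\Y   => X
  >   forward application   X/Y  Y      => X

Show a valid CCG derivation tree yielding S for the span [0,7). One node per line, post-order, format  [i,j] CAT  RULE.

[0,7] S   >
  [0,3] S/PP   <
    [0,1] "gave" : PP
    [1,3] (S/PP)\PP   <
      [1,2] "sent" : PP
      [2,3] "heard" : ((S/PP)\PP)\PP
  [3,7] PP   <
    [3,6] S/PP   >
      [3,5] (S/PP)/S   >
        [3,4] "often" : ((S/PP)/S)/S
        [4,5] "some" : S
      [5,6] "today" : S
    [6,7] "ate" : PP\(S/PP)

[0,1] PP  lex  "gave"
[1,2] PP  lex  "sent"
[2,3] ((S/PP)\PP)\PP  lex  "heard"
[1,3] (S/PP)\PP  <  k=2
[0,3] S/PP  <  k=1
[3,4] ((S/PP)/S)/S  lex  "often"
[4,5] S  lex  "some"
[3,5] (S/PP)/S  >  k=4
[5,6] S  lex  "today"
[3,6] S/PP  >  k=5
[6,7] PP\(S/PP)  lex  "ate"
[3,7] PP  <  k=6
[0,7] S  >  k=3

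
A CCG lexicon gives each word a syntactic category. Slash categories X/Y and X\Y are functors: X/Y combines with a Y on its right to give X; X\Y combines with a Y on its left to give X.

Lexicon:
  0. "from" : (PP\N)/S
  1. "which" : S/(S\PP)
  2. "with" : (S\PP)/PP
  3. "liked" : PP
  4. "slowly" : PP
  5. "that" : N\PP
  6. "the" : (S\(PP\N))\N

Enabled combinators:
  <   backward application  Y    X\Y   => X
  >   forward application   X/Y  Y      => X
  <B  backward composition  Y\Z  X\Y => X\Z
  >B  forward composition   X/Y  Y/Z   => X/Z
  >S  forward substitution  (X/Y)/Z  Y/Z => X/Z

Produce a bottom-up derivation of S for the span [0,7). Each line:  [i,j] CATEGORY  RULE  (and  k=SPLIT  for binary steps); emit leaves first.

[0,7] S   <
  [0,4] PP\N   >
    [0,1] "from" : (PP\N)/S
    [1,4] S   >
      [1,2] "which" : S/(S\PP)
      [2,4] S\PP   >
        [2,3] "with" : (S\PP)/PP
        [3,4] "liked" : PP
  [4,7] S\(PP\N)   <
    [4,6] N   <
      [4,5] "slowly" : PP
      [5,6] "that" : N\PP
    [6,7] "the" : (S\(PP\N))\N

[0,1] (PP\N)/S  lex  "from"
[1,2] S/(S\PP)  lex  "which"
[2,3] (S\PP)/PP  lex  "with"
[3,4] PP  lex  "liked"
[2,4] S\PP  >  k=3
[1,4] S  >  k=2
[0,4] PP\N  >  k=1
[4,5] PP  lex  "slowly"
[5,6] N\PP  lex  "that"
[4,6] N  <  k=5
[6,7] (S\(PP\N))\N  lex  "the"
[4,7] S\(PP\N)  <  k=6
[0,7] S  <  k=4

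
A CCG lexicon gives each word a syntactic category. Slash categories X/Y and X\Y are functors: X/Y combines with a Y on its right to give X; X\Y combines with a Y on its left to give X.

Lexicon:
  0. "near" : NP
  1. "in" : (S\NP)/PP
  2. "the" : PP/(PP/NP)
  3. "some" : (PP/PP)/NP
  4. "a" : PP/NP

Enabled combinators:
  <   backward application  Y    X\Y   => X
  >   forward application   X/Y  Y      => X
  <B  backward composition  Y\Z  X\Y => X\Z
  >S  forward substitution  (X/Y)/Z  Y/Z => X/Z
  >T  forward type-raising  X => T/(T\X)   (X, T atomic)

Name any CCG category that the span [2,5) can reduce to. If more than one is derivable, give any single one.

[0,5] S   >
  [0,1] S/(S\NP)   >T
    [0,1] "near" : NP
  [1,5] S\NP   >
    [1,2] "in" : (S\NP)/PP
    [2,5] PP   >
      [2,3] "the" : PP/(PP/NP)
      [3,5] PP/NP   >S
        [3,4] "some" : (PP/PP)/NP
        [4,5] "a" : PP/NP

PP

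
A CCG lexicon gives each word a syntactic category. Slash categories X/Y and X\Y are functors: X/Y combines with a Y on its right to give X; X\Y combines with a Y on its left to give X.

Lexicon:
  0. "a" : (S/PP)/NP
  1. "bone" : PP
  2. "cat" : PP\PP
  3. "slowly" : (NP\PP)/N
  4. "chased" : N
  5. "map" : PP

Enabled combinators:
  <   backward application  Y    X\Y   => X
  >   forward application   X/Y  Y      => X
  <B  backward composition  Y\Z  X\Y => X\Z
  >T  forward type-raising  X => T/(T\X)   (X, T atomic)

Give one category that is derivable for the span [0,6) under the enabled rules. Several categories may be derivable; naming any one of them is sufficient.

S

[0,6] S   >
  [0,5] S/PP   >
    [0,1] "a" : (S/PP)/NP
    [1,5] NP   <
      [1,2] "bone" : PP
      [2,5] NP\PP   <B
        [2,3] "cat" : PP\PP
        [3,5] NP\PP   >
          [3,4] "slowly" : (NP\PP)/N
          [4,5] "chased" : N
  [5,6] "map" : PP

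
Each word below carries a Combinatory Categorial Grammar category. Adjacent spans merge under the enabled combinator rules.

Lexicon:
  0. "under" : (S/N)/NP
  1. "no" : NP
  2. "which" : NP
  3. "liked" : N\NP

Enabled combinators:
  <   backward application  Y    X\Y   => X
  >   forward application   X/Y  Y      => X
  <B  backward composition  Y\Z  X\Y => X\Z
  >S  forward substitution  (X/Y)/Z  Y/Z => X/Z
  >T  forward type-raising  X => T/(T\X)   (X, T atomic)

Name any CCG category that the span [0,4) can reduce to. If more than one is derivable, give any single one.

[0,4] S   >
  [0,2] S/N   >
    [0,1] "under" : (S/N)/NP
    [1,2] "no" : NP
  [2,4] N   >
    [2,3] N/(N\NP)   >T
      [2,3] "which" : NP
    [3,4] "liked" : N\NP

S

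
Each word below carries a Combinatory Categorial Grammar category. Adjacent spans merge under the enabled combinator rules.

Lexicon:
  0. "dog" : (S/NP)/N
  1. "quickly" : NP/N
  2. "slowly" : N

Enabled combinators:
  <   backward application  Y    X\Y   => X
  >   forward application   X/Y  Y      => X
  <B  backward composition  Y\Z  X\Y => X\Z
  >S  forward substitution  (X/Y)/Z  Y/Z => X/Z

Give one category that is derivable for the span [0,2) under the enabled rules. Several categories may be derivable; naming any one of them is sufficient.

[0,3] S   >
  [0,2] S/N   >S
    [0,1] "dog" : (S/NP)/N
    [1,2] "quickly" : NP/N
  [2,3] "slowly" : N

S/N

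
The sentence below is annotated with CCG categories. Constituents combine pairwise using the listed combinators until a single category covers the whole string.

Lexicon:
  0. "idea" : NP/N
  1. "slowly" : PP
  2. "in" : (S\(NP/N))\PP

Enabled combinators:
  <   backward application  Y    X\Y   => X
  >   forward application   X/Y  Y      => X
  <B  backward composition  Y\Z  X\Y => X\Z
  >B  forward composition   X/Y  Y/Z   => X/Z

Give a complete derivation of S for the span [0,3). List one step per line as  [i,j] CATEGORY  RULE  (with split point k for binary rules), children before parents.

[0,1] NP/N  lex  "idea"
[1,2] PP  lex  "slowly"
[2,3] (S\(NP/N))\PP  lex  "in"
[1,3] S\(NP/N)  <  k=2
[0,3] S  <  k=1

[0,3] S   <
  [0,1] "idea" : NP/N
  [1,3] S\(NP/N)   <
    [1,2] "slowly" : PP
    [2,3] "in" : (S\(NP/N))\PP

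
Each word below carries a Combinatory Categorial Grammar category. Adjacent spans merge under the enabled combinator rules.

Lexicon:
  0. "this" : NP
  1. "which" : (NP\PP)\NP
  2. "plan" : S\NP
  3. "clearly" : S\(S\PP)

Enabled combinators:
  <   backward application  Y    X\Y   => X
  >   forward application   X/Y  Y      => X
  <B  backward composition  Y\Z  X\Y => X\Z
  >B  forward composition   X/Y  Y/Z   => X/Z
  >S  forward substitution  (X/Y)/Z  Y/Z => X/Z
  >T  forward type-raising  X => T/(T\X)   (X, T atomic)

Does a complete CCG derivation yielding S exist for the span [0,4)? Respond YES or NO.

[0,4] S   <
  [0,3] S\PP   <B
    [0,2] NP\PP   <
      [0,1] "this" : NP
      [1,2] "which" : (NP\PP)\NP
    [2,3] "plan" : S\NP
  [3,4] "clearly" : S\(S\PP)

YES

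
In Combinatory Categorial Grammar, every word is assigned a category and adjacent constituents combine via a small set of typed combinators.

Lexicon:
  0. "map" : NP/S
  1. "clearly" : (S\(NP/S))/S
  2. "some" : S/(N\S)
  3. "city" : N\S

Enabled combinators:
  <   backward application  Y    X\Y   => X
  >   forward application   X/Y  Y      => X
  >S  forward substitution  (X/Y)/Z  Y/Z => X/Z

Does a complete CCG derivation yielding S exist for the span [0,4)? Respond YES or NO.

[0,4] S   <
  [0,1] "map" : NP/S
  [1,4] S\(NP/S)   >
    [1,2] "clearly" : (S\(NP/S))/S
    [2,4] S   >
      [2,3] "some" : S/(N\S)
      [3,4] "city" : N\S

YES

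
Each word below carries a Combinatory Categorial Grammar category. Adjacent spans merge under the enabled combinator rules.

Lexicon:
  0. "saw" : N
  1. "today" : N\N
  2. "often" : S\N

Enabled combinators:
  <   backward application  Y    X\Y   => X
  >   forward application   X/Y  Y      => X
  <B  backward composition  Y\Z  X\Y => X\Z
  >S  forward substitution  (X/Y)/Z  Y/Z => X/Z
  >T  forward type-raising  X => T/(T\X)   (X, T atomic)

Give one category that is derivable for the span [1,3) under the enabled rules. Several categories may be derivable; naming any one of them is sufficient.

[0,3] S   <
  [0,1] "saw" : N
  [1,3] S\N   <B
    [1,2] "today" : N\N
    [2,3] "often" : S\N

S\N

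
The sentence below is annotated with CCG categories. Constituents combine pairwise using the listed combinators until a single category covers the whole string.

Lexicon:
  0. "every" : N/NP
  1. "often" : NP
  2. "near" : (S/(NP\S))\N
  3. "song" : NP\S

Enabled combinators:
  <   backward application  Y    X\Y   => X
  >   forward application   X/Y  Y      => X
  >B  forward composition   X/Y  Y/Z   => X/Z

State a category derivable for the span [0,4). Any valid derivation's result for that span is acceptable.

S

[0,4] S   >
  [0,3] S/(NP\S)   <
    [0,2] N   >
      [0,1] "every" : N/NP
      [1,2] "often" : NP
    [2,3] "near" : (S/(NP\S))\N
  [3,4] "song" : NP\S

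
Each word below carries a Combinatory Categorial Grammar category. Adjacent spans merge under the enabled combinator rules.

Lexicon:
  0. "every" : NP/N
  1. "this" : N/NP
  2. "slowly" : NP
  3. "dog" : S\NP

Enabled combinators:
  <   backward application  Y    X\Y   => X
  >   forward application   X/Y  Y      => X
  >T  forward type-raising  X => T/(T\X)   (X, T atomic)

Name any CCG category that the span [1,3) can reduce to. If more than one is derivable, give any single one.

N

[0,4] S   <
  [0,3] NP   >
    [0,1] "every" : NP/N
    [1,3] N   >
      [1,2] "this" : N/NP
      [2,3] "slowly" : NP
  [3,4] "dog" : S\NP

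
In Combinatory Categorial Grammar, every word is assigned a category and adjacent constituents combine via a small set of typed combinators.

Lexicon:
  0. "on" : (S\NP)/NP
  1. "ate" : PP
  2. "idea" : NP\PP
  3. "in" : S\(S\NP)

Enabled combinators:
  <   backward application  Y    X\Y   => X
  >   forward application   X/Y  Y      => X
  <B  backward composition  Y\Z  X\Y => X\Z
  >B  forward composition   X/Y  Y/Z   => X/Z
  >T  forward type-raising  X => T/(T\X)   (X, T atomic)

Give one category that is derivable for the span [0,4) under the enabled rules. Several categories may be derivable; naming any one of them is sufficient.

S

[0,4] S   <
  [0,3] S\NP   >
    [0,1] "on" : (S\NP)/NP
    [1,3] NP   >
      [1,2] NP/(NP\PP)   >T
        [1,2] "ate" : PP
      [2,3] "idea" : NP\PP
  [3,4] "in" : S\(S\NP)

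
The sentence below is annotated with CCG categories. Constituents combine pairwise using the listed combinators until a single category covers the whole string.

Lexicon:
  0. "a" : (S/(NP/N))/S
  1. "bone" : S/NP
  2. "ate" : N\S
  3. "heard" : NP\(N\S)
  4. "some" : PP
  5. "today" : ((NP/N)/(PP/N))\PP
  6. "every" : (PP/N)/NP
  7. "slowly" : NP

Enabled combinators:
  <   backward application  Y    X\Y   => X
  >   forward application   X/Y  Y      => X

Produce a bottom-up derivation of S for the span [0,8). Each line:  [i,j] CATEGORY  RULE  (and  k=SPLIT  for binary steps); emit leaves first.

[0,8] S   >
  [0,4] S/(NP/N)   >
    [0,1] "a" : (S/(NP/N))/S
    [1,4] S   >
      [1,2] "bone" : S/NP
      [2,4] NP   <
        [2,3] "ate" : N\S
        [3,4] "heard" : NP\(N\S)
  [4,8] NP/N   >
    [4,6] (NP/N)/(PP/N)   <
      [4,5] "some" : PP
      [5,6] "today" : ((NP/N)/(PP/N))\PP
    [6,8] PP/N   >
      [6,7] "every" : (PP/N)/NP
      [7,8] "slowly" : NP

[0,1] (S/(NP/N))/S  lex  "a"
[1,2] S/NP  lex  "bone"
[2,3] N\S  lex  "ate"
[3,4] NP\(N\S)  lex  "heard"
[2,4] NP  <  k=3
[1,4] S  >  k=2
[0,4] S/(NP/N)  >  k=1
[4,5] PP  lex  "some"
[5,6] ((NP/N)/(PP/N))\PP  lex  "today"
[4,6] (NP/N)/(PP/N)  <  k=5
[6,7] (PP/N)/NP  lex  "every"
[7,8] NP  lex  "slowly"
[6,8] PP/N  >  k=7
[4,8] NP/N  >  k=6
[0,8] S  >  k=4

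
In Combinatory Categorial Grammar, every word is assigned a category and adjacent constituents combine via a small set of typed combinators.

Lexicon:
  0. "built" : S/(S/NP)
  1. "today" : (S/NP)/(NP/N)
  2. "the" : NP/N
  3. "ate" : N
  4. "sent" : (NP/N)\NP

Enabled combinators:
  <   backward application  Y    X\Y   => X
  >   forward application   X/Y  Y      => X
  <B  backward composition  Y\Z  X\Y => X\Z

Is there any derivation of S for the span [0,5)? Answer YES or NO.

[0,5] S   >
  [0,1] "built" : S/(S/NP)
  [1,5] S/NP   >
    [1,2] "today" : (S/NP)/(NP/N)
    [2,5] NP/N   <
      [2,4] NP   >
        [2,3] "the" : NP/N
        [3,4] "ate" : N
      [4,5] "sent" : (NP/N)\NP

YES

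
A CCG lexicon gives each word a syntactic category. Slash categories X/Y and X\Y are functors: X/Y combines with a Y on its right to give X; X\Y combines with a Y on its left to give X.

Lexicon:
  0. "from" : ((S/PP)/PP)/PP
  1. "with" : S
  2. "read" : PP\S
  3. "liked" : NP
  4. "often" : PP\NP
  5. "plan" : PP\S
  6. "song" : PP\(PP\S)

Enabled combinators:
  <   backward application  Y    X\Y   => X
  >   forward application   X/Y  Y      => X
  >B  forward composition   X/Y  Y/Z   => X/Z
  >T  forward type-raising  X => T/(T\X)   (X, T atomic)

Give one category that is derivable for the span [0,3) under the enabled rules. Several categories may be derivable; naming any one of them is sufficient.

(S/PP)/PP

[0,7] S   >
  [0,5] S/PP   >
    [0,3] (S/PP)/PP   >
      [0,1] "from" : ((S/PP)/PP)/PP
      [1,3] PP   <
        [1,2] "with" : S
        [2,3] "read" : PP\S
    [3,5] PP   <
      [3,4] "liked" : NP
      [4,5] "often" : PP\NP
  [5,7] PP   <
    [5,6] "plan" : PP\S
    [6,7] "song" : PP\(PP\S)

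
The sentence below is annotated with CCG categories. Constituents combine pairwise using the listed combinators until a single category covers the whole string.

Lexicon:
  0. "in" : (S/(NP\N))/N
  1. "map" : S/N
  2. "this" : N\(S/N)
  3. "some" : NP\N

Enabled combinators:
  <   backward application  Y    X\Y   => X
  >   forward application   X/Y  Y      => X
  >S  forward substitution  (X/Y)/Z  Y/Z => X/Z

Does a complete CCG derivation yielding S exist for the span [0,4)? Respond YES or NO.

YES

[0,4] S   >
  [0,3] S/(NP\N)   >
    [0,1] "in" : (S/(NP\N))/N
    [1,3] N   <
      [1,2] "map" : S/N
      [2,3] "this" : N\(S/N)
  [3,4] "some" : NP\N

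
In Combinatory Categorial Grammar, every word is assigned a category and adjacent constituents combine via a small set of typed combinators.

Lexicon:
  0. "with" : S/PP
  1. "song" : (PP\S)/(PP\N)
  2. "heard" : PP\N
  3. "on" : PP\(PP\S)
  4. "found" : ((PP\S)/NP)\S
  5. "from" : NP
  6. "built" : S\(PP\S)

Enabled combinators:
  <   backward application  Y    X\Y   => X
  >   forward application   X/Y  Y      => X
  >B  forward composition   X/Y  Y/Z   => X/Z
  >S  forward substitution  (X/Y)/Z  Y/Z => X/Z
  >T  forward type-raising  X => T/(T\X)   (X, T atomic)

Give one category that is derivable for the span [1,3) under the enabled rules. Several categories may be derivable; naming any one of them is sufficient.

PP\S

[0,7] S   <
  [0,6] PP\S   >
    [0,5] (PP\S)/NP   <
      [0,4] S   >
        [0,1] "with" : S/PP
        [1,4] PP   <
          [1,3] PP\S   >
            [1,2] "song" : (PP\S)/(PP\N)
            [2,3] "heard" : PP\N
          [3,4] "on" : PP\(PP\S)
      [4,5] "found" : ((PP\S)/NP)\S
    [5,6] "from" : NP
  [6,7] "built" : S\(PP\S)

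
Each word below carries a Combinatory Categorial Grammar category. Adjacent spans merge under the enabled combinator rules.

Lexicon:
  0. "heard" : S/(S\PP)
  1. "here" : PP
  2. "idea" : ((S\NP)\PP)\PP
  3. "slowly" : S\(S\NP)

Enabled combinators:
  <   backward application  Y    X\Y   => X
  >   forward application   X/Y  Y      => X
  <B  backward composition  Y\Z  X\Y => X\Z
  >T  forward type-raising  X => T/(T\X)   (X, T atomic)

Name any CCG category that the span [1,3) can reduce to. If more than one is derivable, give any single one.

[0,4] S   >
  [0,1] "heard" : S/(S\PP)
  [1,4] S\PP   <B
    [1,3] (S\NP)\PP   <
      [1,2] "here" : PP
      [2,3] "idea" : ((S\NP)\PP)\PP
    [3,4] "slowly" : S\(S\NP)

(S\NP)\PP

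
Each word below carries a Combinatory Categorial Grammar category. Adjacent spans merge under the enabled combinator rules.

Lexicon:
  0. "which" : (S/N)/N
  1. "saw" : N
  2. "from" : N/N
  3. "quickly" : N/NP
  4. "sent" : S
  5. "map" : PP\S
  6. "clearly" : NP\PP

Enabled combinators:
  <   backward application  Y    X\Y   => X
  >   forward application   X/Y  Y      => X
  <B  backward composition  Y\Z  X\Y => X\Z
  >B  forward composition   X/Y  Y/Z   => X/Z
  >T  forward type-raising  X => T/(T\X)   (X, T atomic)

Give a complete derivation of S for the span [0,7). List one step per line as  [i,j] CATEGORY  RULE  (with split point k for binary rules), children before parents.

[0,7] S   >
  [0,4] S/NP   >B
    [0,2] S/N   >
      [0,1] "which" : (S/N)/N
      [1,2] "saw" : N
    [2,4] N/NP   >B
      [2,3] "from" : N/N
      [3,4] "quickly" : N/NP
  [4,7] NP   <
    [4,6] PP   >
      [4,5] PP/(PP\S)   >T
        [4,5] "sent" : S
      [5,6] "map" : PP\S
    [6,7] "clearly" : NP\PP

[0,1] (S/N)/N  lex  "which"
[1,2] N  lex  "saw"
[0,2] S/N  >  k=1
[2,3] N/N  lex  "from"
[3,4] N/NP  lex  "quickly"
[2,4] N/NP  >B  k=3
[0,4] S/NP  >B  k=2
[4,5] S  lex  "sent"
[4,5] PP/(PP\S)  >T
[5,6] PP\S  lex  "map"
[4,6] PP  >  k=5
[6,7] NP\PP  lex  "clearly"
[4,7] NP  <  k=6
[0,7] S  >  k=4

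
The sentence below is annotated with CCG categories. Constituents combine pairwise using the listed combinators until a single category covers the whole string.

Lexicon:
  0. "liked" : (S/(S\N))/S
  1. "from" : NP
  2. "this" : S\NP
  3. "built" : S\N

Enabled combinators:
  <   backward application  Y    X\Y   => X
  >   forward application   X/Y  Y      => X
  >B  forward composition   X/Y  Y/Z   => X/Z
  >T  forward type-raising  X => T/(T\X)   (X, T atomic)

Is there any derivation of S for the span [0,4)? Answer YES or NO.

[0,4] S   >
  [0,3] S/(S\N)   >
    [0,1] "liked" : (S/(S\N))/S
    [1,3] S   >
      [1,2] S/(S\NP)   >T
        [1,2] "from" : NP
      [2,3] "this" : S\NP
  [3,4] "built" : S\N

YES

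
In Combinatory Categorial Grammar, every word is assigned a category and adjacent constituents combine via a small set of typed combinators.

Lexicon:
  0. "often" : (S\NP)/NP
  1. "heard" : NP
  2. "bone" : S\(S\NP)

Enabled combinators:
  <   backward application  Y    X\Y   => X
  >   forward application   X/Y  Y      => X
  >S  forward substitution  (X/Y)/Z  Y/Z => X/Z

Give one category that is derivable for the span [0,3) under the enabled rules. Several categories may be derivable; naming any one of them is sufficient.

S

[0,3] S   <
  [0,2] S\NP   >
    [0,1] "often" : (S\NP)/NP
    [1,2] "heard" : NP
  [2,3] "bone" : S\(S\NP)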